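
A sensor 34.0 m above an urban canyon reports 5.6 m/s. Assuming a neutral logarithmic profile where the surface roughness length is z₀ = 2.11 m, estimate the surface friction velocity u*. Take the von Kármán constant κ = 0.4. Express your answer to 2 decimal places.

Log law: V(z) = (u*/κ) · ln(z/z₀) ⇒ u* = κ · V / ln(z/z₀)
u* = 0.4 × 5.6 / ln(34.0/2.11) = 0.4 × 5.6 / 2.7797
   = 2.2400 / 2.7797 = 0.8059 m/s

u* ≈ 0.81 m/s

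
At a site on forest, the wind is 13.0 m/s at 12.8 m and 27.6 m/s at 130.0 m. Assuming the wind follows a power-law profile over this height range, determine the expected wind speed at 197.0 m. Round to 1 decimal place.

31.6 m/s

First find α: α = ln(V₂/V₁)/ln(z₂/z₁) = ln(27.6/13.0)/ln(130.0/12.8) = 0.75287/2.31809 = 0.3248
Extrapolate from 130.0 m to 197.0 m: V₃ = 27.6 × (197.0/130.0)^0.3248 = 27.6 × 1.1445 = 31.5892 m/s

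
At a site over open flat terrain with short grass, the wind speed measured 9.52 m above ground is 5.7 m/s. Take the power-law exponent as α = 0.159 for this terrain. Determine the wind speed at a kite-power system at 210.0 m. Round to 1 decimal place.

Power-law profile: V₂ = V₁ · (z₂/z₁)^α
V₂ = 5.7 × (210.0/9.52)^0.159 = 5.7 × (22.0588)^0.159
    = 5.7 × 1.6354 = 9.3219 m/s

9.3 m/s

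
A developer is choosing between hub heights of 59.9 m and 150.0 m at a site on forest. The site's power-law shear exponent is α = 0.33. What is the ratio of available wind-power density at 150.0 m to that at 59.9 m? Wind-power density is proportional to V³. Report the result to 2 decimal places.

Speed ratio: V_B/V_A = (z_B/z_A)^α = (150.0/59.9)^0.33 = (2.5042)^0.33 = 1.35381
Power-density ratio: P_B/P_A = (V_B/V_A)³ = (1.35381)³ = 2.48129

2.48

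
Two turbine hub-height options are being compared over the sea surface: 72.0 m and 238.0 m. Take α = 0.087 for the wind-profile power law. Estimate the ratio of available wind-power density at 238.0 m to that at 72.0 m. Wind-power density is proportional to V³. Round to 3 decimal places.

Speed ratio: V_B/V_A = (z_B/z_A)^α = (238.0/72.0)^0.087 = (3.3056)^0.087 = 1.10962
Power-density ratio: P_B/P_A = (V_B/V_A)³ = (1.10962)³ = 1.36623

1.366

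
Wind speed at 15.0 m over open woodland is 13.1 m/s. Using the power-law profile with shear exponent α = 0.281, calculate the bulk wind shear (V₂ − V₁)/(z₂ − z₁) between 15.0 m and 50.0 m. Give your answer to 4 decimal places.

0.1507 m/s/m

Power law: V₂ = V₁ · (z₂/z₁)^α = 13.1 × (3.3333)^0.281 = 18.3739 m/s
ΔV/Δz = (18.3739 − 13.1)/(50.0 − 15.0) = 5.2739/35.0000 = 0.15068 m/s/m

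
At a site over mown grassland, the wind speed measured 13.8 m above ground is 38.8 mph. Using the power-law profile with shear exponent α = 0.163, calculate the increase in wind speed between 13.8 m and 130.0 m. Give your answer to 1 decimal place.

17.1 mph

Power law: V₂ = V₁ · (z₂/z₁)^α = 38.8 × (9.4203)^0.163 = 55.9248 mph
ΔV = 55.9248 − 38.8 = 17.1248 mph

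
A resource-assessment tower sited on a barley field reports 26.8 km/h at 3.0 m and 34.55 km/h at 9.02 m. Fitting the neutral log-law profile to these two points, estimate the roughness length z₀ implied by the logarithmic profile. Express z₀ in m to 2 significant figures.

z₀ ≈ 0.067 m

Log law: V(z) ∝ ln(z/z₀). With r = V₁/V₂ = 26.8/34.55 = 0.77569,
r · ln(z₂/z₀) = ln(z₁/z₀) ⇒ ln z₀ = (ln z₁ − r·ln z₂)/(1 − r)
ln z₀ = (1.09861 − 0.77569×2.19944) / 0.22431 = -2.7081
z₀ = exp(-2.7081) = 0.06666 m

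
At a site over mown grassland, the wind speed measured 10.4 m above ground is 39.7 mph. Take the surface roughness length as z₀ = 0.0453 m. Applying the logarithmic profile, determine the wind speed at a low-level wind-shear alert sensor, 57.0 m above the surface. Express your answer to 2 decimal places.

52.12 mph

Log law: V(z) ∝ ln(z/z₀), so V₂/V₁ = ln(z₂/z₀) / ln(z₁/z₀).
ln(57.0/0.0453) = 7.1375, ln(10.4/0.0453) = 5.4363
V₂ = 39.7 × 7.1375/5.4363 = 39.7 × 1.3129 = 52.1239 mph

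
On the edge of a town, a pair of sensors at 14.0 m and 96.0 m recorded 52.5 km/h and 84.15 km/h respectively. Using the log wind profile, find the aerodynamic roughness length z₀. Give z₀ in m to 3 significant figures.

z₀ ≈ 0.574 m

Log law: V(z) ∝ ln(z/z₀). With r = V₁/V₂ = 52.5/84.15 = 0.62389,
r · ln(z₂/z₀) = ln(z₁/z₀) ⇒ ln z₀ = (ln z₁ − r·ln z₂)/(1 − r)
ln z₀ = (2.63906 − 0.62389×4.56435) / 0.37611 = -0.5546
z₀ = exp(-0.5546) = 0.5743 m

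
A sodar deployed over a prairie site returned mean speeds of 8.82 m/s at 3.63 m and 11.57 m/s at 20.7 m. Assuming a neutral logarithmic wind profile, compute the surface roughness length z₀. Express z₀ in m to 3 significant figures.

Log law: V(z) ∝ ln(z/z₀). With r = V₁/V₂ = 8.82/11.57 = 0.76232,
r · ln(z₂/z₀) = ln(z₁/z₀) ⇒ ln z₀ = (ln z₁ − r·ln z₂)/(1 − r)
ln z₀ = (1.28923 − 0.76232×3.03013) / 0.23768 = -4.2943
z₀ = exp(-4.2943) = 0.01365 m

z₀ ≈ 0.0136 m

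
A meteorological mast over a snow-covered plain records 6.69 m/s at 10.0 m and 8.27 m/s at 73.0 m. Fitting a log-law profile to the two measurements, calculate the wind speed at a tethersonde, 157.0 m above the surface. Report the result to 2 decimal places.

8.88 m/s

Log law: V ∝ ln(z/z₀). From the pair, with r = V₁/V₂ = 0.80895,
ln z₀ = (ln z₁ − r·ln z₂)/(1 − r) = (2.3026 − 0.80895×4.2905)/0.19105 = -6.1144 → z₀ = 0.002211 m
V₃ = V₁ · ln(z₃/z₀)/ln(z₁/z₀) = 6.69 × 11.1707/8.4170 = 8.8787 m/s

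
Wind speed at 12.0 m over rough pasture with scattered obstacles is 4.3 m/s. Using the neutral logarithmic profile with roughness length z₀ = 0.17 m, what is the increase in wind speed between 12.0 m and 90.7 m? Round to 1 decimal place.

Log law: V₂ = V₁ · ln(z₂/z₀)/ln(z₁/z₀) = 4.3 × 6.2795/4.2569 = 6.3431 m/s
ΔV = 6.3431 − 4.3 = 2.0431 m/s

2.0 m/s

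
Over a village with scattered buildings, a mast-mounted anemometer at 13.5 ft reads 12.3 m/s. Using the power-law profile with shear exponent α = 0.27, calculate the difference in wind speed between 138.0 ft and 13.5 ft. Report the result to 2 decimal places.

10.74 m/s

Power law: V₂ = V₁ · (z₂/z₁)^α = 12.3 × (10.2222)^0.27 = 23.0400 m/s
ΔV = 23.0400 − 12.3 = 10.7400 m/s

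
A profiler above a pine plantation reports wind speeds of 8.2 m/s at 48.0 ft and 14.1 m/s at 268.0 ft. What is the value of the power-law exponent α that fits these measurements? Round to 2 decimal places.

α ≈ 0.32

Power law: V₂/V₁ = (z₂/z₁)^α ⇒ α = ln(V₂/V₁) / ln(z₂/z₁)
α = ln(14.1/8.2) / ln(268.0/48.0) = ln(1.7195) / ln(5.5833)
  = 0.54204 / 1.71979 = 0.31518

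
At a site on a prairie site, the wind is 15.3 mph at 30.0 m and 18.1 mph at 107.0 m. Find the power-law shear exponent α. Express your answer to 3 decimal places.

Power law: V₂/V₁ = (z₂/z₁)^α ⇒ α = ln(V₂/V₁) / ln(z₂/z₁)
α = ln(18.1/15.3) / ln(107.0/30.0) = ln(1.1830) / ln(3.5667)
  = 0.16806 / 1.27163 = 0.13216

α ≈ 0.132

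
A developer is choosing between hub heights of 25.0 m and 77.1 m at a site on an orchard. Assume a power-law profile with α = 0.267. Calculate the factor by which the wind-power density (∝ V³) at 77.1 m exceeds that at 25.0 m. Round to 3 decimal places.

Speed ratio: V_B/V_A = (z_B/z_A)^α = (77.1/25.0)^0.267 = (3.0840)^0.267 = 1.35081
Power-density ratio: P_B/P_A = (V_B/V_A)³ = (1.35081)³ = 2.46479

2.465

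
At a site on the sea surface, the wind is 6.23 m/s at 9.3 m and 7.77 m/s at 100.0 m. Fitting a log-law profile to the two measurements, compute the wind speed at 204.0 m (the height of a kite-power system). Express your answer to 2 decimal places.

Log law: V ∝ ln(z/z₀). From the pair, with r = V₁/V₂ = 0.80180,
ln z₀ = (ln z₁ − r·ln z₂)/(1 − r) = (2.2300 − 0.80180×4.6052)/0.19820 = -7.3786 → z₀ = 0.0006245 m
V₃ = V₁ · ln(z₃/z₀)/ln(z₁/z₀) = 6.23 × 12.6967/9.6086 = 8.2323 m/s

8.23 m/s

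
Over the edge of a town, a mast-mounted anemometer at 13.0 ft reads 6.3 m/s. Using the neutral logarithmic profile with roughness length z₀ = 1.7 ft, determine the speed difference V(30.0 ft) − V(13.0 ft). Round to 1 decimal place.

Log law: V₂ = V₁ · ln(z₂/z₀)/ln(z₁/z₀) = 6.3 × 2.8706/2.0343 = 8.8897 m/s
ΔV = 8.8897 − 6.3 = 2.5897 m/s

2.6 m/s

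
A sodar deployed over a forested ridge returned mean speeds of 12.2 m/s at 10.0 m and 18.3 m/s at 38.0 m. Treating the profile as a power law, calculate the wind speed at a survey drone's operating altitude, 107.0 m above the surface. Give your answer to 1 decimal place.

25.1 m/s

First find α: α = ln(V₂/V₁)/ln(z₂/z₁) = ln(18.3/12.2)/ln(38.0/10.0) = 0.40547/1.33500 = 0.3037
Extrapolate from 38.0 m to 107.0 m: V₃ = 18.3 × (107.0/38.0)^0.3037 = 18.3 × 1.3695 = 25.0613 m/s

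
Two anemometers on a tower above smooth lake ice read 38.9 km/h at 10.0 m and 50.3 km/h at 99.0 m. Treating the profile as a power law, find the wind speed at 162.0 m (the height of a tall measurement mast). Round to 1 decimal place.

53.2 km/h

First find α: α = ln(V₂/V₁)/ln(z₂/z₁) = ln(50.3/38.9)/ln(99.0/10.0) = 0.25701/2.29253 = 0.1121
Extrapolate from 99.0 m to 162.0 m: V₃ = 50.3 × (162.0/99.0)^0.1121 = 50.3 × 1.0568 = 53.1552 km/h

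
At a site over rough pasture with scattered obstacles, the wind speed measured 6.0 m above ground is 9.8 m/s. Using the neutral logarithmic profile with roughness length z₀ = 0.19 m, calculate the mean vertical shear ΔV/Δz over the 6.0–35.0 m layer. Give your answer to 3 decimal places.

0.173 m/s/m

Log law: V₂ = V₁ · ln(z₂/z₀)/ln(z₁/z₀) = 9.8 × 5.2161/3.4525 = 14.8060 m/s
ΔV/Δz = (14.8060 − 9.8)/(35.0 − 6.0) = 5.0060/29.0000 = 0.17262 m/s/m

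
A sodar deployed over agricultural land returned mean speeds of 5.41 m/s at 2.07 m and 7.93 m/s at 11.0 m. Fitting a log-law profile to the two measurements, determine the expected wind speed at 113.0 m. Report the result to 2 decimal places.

11.44 m/s

Log law: V ∝ ln(z/z₀). From the pair, with r = V₁/V₂ = 0.68222,
ln z₀ = (ln z₁ − r·ln z₂)/(1 − r) = (0.7275 − 0.68222×2.3979)/0.31778 = -2.8584 → z₀ = 0.05736 m
V₃ = V₁ · ln(z₃/z₀)/ln(z₁/z₀) = 5.41 × 7.5858/3.5859 = 11.4444 m/s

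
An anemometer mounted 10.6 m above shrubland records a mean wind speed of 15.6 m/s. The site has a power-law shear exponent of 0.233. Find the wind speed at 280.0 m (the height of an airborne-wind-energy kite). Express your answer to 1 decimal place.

Power-law profile: V₂ = V₁ · (z₂/z₁)^α
V₂ = 15.6 × (280.0/10.6)^0.233 = 15.6 × (26.4151)^0.233
    = 15.6 × 2.1443 = 33.4515 m/s

33.5 m/s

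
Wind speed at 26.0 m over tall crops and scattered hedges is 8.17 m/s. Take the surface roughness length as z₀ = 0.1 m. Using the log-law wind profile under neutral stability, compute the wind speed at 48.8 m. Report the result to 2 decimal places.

Log law: V(z) ∝ ln(z/z₀), so V₂/V₁ = ln(z₂/z₀) / ln(z₁/z₀).
ln(48.8/0.1) = 6.1903, ln(26.0/0.1) = 5.5607
V₂ = 8.17 × 6.1903/5.5607 = 8.17 × 1.1132 = 9.0951 m/s

9.10 m/s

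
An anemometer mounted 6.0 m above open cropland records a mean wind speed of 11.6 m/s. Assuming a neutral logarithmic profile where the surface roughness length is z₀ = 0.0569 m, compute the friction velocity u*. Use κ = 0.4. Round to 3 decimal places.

Log law: V(z) = (u*/κ) · ln(z/z₀) ⇒ u* = κ · V / ln(z/z₀)
u* = 0.4 × 11.6 / ln(6.0/0.0569) = 0.4 × 11.6 / 4.6582
   = 4.6400 / 4.6582 = 0.9961 m/s

u* ≈ 0.996 m/s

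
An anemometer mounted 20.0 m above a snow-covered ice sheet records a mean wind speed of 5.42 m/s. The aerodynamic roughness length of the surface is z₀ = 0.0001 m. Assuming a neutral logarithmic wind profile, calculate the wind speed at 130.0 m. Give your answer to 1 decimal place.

Log law: V(z) ∝ ln(z/z₀), so V₂/V₁ = ln(z₂/z₀) / ln(z₁/z₀).
ln(130.0/0.0001) = 14.0779, ln(20.0/0.0001) = 12.2061
V₂ = 5.42 × 14.0779/12.2061 = 5.42 × 1.1534 = 6.2512 m/s

6.3 m/s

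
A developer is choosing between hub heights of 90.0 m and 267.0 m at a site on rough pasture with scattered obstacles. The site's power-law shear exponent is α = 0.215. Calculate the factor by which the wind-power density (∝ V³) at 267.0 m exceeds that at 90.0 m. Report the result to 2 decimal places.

2.02

Speed ratio: V_B/V_A = (z_B/z_A)^α = (267.0/90.0)^0.215 = (2.9667)^0.215 = 1.26339
Power-density ratio: P_B/P_A = (V_B/V_A)³ = (1.26339)³ = 2.01657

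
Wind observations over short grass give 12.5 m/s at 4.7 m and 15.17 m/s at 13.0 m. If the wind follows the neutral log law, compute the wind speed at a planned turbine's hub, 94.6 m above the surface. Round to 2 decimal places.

Log law: V ∝ ln(z/z₀). From the pair, with r = V₁/V₂ = 0.82399,
ln z₀ = (ln z₁ − r·ln z₂)/(1 − r) = (1.5476 − 0.82399×2.5649)/0.17601 = -3.2155 → z₀ = 0.04014 m
V₃ = V₁ · ln(z₃/z₀)/ln(z₁/z₀) = 12.5 × 7.7651/4.7630 = 20.3786 m/s

20.38 m/s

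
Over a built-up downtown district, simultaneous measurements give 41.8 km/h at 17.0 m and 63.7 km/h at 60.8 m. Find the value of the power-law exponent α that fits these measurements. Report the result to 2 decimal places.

Power law: V₂/V₁ = (z₂/z₁)^α ⇒ α = ln(V₂/V₁) / ln(z₂/z₁)
α = ln(63.7/41.8) / ln(60.8/17.0) = ln(1.5239) / ln(3.5765)
  = 0.42129 / 1.27438 = 0.33058

α ≈ 0.33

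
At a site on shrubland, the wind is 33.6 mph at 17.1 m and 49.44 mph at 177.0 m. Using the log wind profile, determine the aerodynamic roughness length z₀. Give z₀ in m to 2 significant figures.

z₀ ≈ 0.12 m

Log law: V(z) ∝ ln(z/z₀). With r = V₁/V₂ = 33.6/49.44 = 0.67961,
r · ln(z₂/z₀) = ln(z₁/z₀) ⇒ ln z₀ = (ln z₁ − r·ln z₂)/(1 − r)
ln z₀ = (2.83908 − 0.67961×5.17615) / 0.32039 = -2.1183
z₀ = exp(-2.1183) = 0.1202 m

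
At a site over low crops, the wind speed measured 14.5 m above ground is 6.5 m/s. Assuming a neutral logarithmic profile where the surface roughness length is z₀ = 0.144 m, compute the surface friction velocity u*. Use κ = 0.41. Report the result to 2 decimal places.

Log law: V(z) = (u*/κ) · ln(z/z₀) ⇒ u* = κ · V / ln(z/z₀)
u* = 0.41 × 6.5 / ln(14.5/0.144) = 0.41 × 6.5 / 4.6121
   = 2.6650 / 4.6121 = 0.5778 m/s

u* ≈ 0.58 m/s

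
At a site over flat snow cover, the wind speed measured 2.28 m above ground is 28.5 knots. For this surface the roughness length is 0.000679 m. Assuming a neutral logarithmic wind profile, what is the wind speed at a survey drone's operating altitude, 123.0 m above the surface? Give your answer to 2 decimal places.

Log law: V(z) ∝ ln(z/z₀), so V₂/V₁ = ln(z₂/z₀) / ln(z₁/z₀).
ln(123.0/0.000679) = 12.1071, ln(2.28/0.000679) = 8.1191
V₂ = 28.5 × 12.1071/8.1191 = 28.5 × 1.4912 = 42.4989 knots

42.50 knots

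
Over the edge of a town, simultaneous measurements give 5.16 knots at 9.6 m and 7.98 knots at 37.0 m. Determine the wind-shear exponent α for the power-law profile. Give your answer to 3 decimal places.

Power law: V₂/V₁ = (z₂/z₁)^α ⇒ α = ln(V₂/V₁) / ln(z₂/z₁)
α = ln(7.98/5.16) / ln(37.0/9.6) = ln(1.5465) / ln(3.8542)
  = 0.43600 / 1.34915 = 0.32317

α ≈ 0.323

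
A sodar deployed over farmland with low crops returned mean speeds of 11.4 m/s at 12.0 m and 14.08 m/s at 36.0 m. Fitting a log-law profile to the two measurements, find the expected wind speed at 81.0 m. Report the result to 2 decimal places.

16.06 m/s

Log law: V ∝ ln(z/z₀). From the pair, with r = V₁/V₂ = 0.80966,
ln z₀ = (ln z₁ − r·ln z₂)/(1 − r) = (2.4849 − 0.80966×3.5835)/0.19034 = -2.1883 → z₀ = 0.1121 m
V₃ = V₁ · ln(z₃/z₀)/ln(z₁/z₀) = 11.4 × 6.5827/4.6732 = 16.0582 m/s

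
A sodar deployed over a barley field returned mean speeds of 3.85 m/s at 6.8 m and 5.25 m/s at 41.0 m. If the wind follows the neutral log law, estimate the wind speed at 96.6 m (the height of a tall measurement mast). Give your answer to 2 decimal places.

5.92 m/s

Log law: V ∝ ln(z/z₀). From the pair, with r = V₁/V₂ = 0.73333,
ln z₀ = (ln z₁ − r·ln z₂)/(1 − r) = (1.9169 − 0.73333×3.7136)/0.26667 = -3.0239 → z₀ = 0.04861 m
V₃ = V₁ · ln(z₃/z₀)/ln(z₁/z₀) = 3.85 × 7.5944/4.9408 = 5.9178 m/s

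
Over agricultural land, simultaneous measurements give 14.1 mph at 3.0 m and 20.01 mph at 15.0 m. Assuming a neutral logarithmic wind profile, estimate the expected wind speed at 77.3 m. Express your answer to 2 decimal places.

26.03 mph

Log law: V ∝ ln(z/z₀). From the pair, with r = V₁/V₂ = 0.70465,
ln z₀ = (ln z₁ − r·ln z₂)/(1 − r) = (1.0986 − 0.70465×2.7081)/0.29535 = -2.7412 → z₀ = 0.06450 m
V₃ = V₁ · ln(z₃/z₀)/ln(z₁/z₀) = 14.1 × 7.0889/3.8398 = 26.0309 mph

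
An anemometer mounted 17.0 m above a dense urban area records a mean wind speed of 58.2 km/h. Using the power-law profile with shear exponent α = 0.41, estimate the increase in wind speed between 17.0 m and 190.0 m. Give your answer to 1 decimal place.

98.4 km/h

Power law: V₂ = V₁ · (z₂/z₁)^α = 58.2 × (11.1765)^0.41 = 156.5770 km/h
ΔV = 156.5770 − 58.2 = 98.3770 km/h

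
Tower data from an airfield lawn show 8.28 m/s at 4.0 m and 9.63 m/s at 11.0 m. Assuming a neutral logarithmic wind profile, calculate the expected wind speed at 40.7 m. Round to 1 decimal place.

11.4 m/s

Log law: V ∝ ln(z/z₀). From the pair, with r = V₁/V₂ = 0.85981,
ln z₀ = (ln z₁ − r·ln z₂)/(1 − r) = (1.3863 − 0.85981×2.3979)/0.14019 = -4.8182 → z₀ = 0.008081 m
V₃ = V₁ · ln(z₃/z₀)/ln(z₁/z₀) = 8.28 × 8.5244/6.2045 = 11.3760 m/s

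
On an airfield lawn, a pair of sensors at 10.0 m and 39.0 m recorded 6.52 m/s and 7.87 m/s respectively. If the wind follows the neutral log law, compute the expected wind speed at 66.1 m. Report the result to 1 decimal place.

8.4 m/s

Log law: V ∝ ln(z/z₀). From the pair, with r = V₁/V₂ = 0.82846,
ln z₀ = (ln z₁ − r·ln z₂)/(1 − r) = (2.3026 − 0.82846×3.6636)/0.17154 = -4.2704 → z₀ = 0.01398 m
V₃ = V₁ · ln(z₃/z₀)/ln(z₁/z₀) = 6.52 × 8.4616/6.5730 = 8.3934 m/s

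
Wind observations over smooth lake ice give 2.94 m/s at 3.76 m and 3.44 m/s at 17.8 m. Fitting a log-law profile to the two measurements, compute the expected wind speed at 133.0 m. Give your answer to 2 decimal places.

4.09 m/s

Log law: V ∝ ln(z/z₀). From the pair, with r = V₁/V₂ = 0.85465,
ln z₀ = (ln z₁ − r·ln z₂)/(1 − r) = (1.3244 − 0.85465×2.8792)/0.14535 = -7.8177 → z₀ = 0.0004026 m
V₃ = V₁ · ln(z₃/z₀)/ln(z₁/z₀) = 2.94 × 12.7080/9.1421 = 4.0868 m/s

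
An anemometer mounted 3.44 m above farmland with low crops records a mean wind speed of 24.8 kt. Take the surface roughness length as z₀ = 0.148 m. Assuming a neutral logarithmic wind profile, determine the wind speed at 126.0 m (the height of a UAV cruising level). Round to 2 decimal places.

Log law: V(z) ∝ ln(z/z₀), so V₂/V₁ = ln(z₂/z₀) / ln(z₁/z₀).
ln(126.0/0.148) = 6.7468, ln(3.44/0.148) = 3.1460
V₂ = 24.8 × 6.7468/3.1460 = 24.8 × 2.1446 = 53.1852 kt

53.19 kt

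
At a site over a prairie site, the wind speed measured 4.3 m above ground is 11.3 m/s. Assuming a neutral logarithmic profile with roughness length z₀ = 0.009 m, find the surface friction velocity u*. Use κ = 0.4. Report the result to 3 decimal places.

u* ≈ 0.733 m/s

Log law: V(z) = (u*/κ) · ln(z/z₀) ⇒ u* = κ · V / ln(z/z₀)
u* = 0.4 × 11.3 / ln(4.3/0.009) = 0.4 × 11.3 / 6.1691
   = 4.5200 / 6.1691 = 0.7327 m/s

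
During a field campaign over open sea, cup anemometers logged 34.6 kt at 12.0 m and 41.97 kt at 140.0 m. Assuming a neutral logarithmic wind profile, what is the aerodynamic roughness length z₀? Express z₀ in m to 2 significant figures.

z₀ ≈ 0.00012 m

Log law: V(z) ∝ ln(z/z₀). With r = V₁/V₂ = 34.6/41.97 = 0.82440,
r · ln(z₂/z₀) = ln(z₁/z₀) ⇒ ln z₀ = (ln z₁ − r·ln z₂)/(1 − r)
ln z₀ = (2.48491 − 0.82440×4.94164) / 0.17560 = -9.0488
z₀ = exp(-9.0488) = 0.0001175 m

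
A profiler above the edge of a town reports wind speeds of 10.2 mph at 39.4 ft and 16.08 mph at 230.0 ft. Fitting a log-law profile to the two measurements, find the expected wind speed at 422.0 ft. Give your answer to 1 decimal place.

Log law: V ∝ ln(z/z₀). From the pair, with r = V₁/V₂ = 0.63433,
ln z₀ = (ln z₁ − r·ln z₂)/(1 − r) = (3.6738 − 0.63433×5.4381)/0.36567 = 0.6132 → z₀ = 1.846 ft
V₃ = V₁ · ln(z₃/z₀)/ln(z₁/z₀) = 10.2 × 5.4318/3.0605 = 18.1027 mph

18.1 mph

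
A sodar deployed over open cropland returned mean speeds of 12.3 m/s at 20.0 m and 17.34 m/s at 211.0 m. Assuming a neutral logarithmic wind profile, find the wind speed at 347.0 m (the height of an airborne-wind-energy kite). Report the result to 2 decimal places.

Log law: V ∝ ln(z/z₀). From the pair, with r = V₁/V₂ = 0.70934,
ln z₀ = (ln z₁ − r·ln z₂)/(1 − r) = (2.9957 − 0.70934×5.3519)/0.29066 = -2.7543 → z₀ = 0.06365 m
V₃ = V₁ · ln(z₃/z₀)/ln(z₁/z₀) = 12.3 × 8.6037/5.7501 = 18.4041 m/s

18.40 m/s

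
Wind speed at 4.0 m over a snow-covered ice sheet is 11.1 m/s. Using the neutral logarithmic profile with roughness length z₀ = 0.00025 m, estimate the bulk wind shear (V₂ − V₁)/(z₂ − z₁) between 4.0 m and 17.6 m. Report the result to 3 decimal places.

0.125 m/s/m

Log law: V₂ = V₁ · ln(z₂/z₀)/ln(z₁/z₀) = 11.1 × 11.1619/9.6803 = 12.7989 m/s
ΔV/Δz = (12.7989 − 11.1)/(17.6 − 4.0) = 1.6989/13.6000 = 0.12492 m/s/m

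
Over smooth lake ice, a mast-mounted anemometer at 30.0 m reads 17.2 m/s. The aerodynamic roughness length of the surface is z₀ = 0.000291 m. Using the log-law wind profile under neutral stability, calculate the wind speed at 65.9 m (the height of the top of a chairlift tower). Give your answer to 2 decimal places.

Log law: V(z) ∝ ln(z/z₀), so V₂/V₁ = ln(z₂/z₀) / ln(z₁/z₀).
ln(65.9/0.000291) = 12.3303, ln(30.0/0.000291) = 11.5434
V₂ = 17.2 × 12.3303/11.5434 = 17.2 × 1.0682 = 18.3726 m/s

18.37 m/s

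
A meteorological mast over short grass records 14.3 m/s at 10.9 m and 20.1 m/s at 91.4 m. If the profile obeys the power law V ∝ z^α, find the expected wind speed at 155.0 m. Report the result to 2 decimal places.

21.87 m/s

First find α: α = ln(V₂/V₁)/ln(z₂/z₁) = ln(20.1/14.3)/ln(91.4/10.9) = 0.34046/2.12648 = 0.1601
Extrapolate from 91.4 m to 155.0 m: V₃ = 20.1 × (155.0/91.4)^0.1601 = 20.1 × 1.0882 = 21.8737 m/s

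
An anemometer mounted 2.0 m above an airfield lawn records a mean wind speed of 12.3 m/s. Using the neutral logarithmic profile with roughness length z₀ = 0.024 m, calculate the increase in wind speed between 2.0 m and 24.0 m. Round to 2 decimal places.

6.91 m/s

Log law: V₂ = V₁ · ln(z₂/z₀)/ln(z₁/z₀) = 12.3 × 6.9078/4.4228 = 19.2106 m/s
ΔV = 19.2106 − 12.3 = 6.9106 m/s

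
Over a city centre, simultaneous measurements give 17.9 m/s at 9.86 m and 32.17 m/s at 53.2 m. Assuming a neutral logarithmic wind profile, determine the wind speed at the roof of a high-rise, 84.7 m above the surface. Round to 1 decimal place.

Log law: V ∝ ln(z/z₀). From the pair, with r = V₁/V₂ = 0.55642,
ln z₀ = (ln z₁ − r·ln z₂)/(1 − r) = (2.2885 − 0.55642×3.9741)/0.44358 = 0.1741 → z₀ = 1.190 m
V₃ = V₁ · ln(z₃/z₀)/ln(z₁/z₀) = 17.9 × 4.2650/2.1143 = 36.1072 m/s

36.1 m/s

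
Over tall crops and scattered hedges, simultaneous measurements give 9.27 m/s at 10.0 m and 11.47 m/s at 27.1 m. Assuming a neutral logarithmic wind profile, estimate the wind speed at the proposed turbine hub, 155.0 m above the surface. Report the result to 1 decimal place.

15.3 m/s

Log law: V ∝ ln(z/z₀). From the pair, with r = V₁/V₂ = 0.80820,
ln z₀ = (ln z₁ − r·ln z₂)/(1 − r) = (2.3026 − 0.80820×3.2995)/0.19180 = -1.8982 → z₀ = 0.1498 m
V₃ = V₁ · ln(z₃/z₀)/ln(z₁/z₀) = 9.27 × 6.9416/4.2008 = 15.3183 m/s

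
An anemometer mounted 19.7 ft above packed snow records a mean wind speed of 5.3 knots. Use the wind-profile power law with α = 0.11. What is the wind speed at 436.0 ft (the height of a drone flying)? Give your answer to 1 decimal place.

7.5 knots

Power-law profile: V₂ = V₁ · (z₂/z₁)^α
V₂ = 5.3 × (436.0/19.7)^0.11 = 5.3 × (22.1320)^0.11
    = 5.3 × 1.4059 = 7.4512 knots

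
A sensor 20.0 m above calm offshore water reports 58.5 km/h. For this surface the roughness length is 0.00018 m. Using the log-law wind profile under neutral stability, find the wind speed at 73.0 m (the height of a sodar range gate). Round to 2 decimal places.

65.02 km/h

Log law: V(z) ∝ ln(z/z₀), so V₂/V₁ = ln(z₂/z₀) / ln(z₁/z₀).
ln(73.0/0.00018) = 12.9130, ln(20.0/0.00018) = 11.6183
V₂ = 58.5 × 12.9130/11.6183 = 58.5 × 1.1114 = 65.0192 km/h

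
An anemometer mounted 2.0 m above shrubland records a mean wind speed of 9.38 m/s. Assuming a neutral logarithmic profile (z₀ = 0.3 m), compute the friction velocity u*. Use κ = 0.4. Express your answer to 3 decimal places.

Log law: V(z) = (u*/κ) · ln(z/z₀) ⇒ u* = κ · V / ln(z/z₀)
u* = 0.4 × 9.38 / ln(2.0/0.3) = 0.4 × 9.38 / 1.8971
   = 3.7520 / 1.8971 = 1.9777 m/s

u* ≈ 1.978 m/s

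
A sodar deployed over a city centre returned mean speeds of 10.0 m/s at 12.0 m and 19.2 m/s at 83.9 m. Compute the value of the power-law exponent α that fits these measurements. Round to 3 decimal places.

Power law: V₂/V₁ = (z₂/z₁)^α ⇒ α = ln(V₂/V₁) / ln(z₂/z₁)
α = ln(19.2/10.0) / ln(83.9/12.0) = ln(1.9200) / ln(6.9917)
  = 0.65233 / 1.94472 = 0.33543

α ≈ 0.335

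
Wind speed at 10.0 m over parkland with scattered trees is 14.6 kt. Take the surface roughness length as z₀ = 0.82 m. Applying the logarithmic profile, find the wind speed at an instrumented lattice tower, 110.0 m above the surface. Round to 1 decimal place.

28.6 kt

Log law: V(z) ∝ ln(z/z₀), so V₂/V₁ = ln(z₂/z₀) / ln(z₁/z₀).
ln(110.0/0.82) = 4.8989, ln(10.0/0.82) = 2.5010
V₂ = 14.6 × 4.8989/2.5010 = 14.6 × 1.9588 = 28.5979 kt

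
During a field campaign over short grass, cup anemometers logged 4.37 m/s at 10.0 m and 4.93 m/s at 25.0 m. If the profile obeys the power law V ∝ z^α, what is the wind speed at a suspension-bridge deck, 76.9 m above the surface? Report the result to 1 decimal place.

5.7 m/s

First find α: α = ln(V₂/V₁)/ln(z₂/z₁) = ln(4.93/4.37)/ln(25.0/10.0) = 0.12058/0.91629 = 0.1316
Extrapolate from 25.0 m to 76.9 m: V₃ = 4.93 × (76.9/25.0)^0.1316 = 4.93 × 1.1594 = 5.7156 m/s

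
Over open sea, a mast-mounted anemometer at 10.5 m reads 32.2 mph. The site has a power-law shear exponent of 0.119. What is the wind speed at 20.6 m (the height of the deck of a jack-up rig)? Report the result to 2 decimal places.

Power-law profile: V₂ = V₁ · (z₂/z₁)^α
V₂ = 32.2 × (20.6/10.5)^0.119 = 32.2 × (1.9619)^0.119
    = 32.2 × 1.0835 = 34.8887 mph

34.89 mph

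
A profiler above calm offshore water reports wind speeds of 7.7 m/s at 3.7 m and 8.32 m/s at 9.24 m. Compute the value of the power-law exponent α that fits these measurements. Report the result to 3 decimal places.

Power law: V₂/V₁ = (z₂/z₁)^α ⇒ α = ln(V₂/V₁) / ln(z₂/z₁)
α = ln(8.32/7.7) / ln(9.24/3.7) = ln(1.0805) / ln(2.4973)
  = 0.07744 / 0.91521 = 0.08462

α ≈ 0.085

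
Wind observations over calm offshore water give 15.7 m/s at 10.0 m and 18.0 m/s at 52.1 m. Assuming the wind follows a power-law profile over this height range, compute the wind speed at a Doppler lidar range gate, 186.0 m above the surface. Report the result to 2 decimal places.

20.00 m/s

First find α: α = ln(V₂/V₁)/ln(z₂/z₁) = ln(18.0/15.7)/ln(52.1/10.0) = 0.13671/1.65058 = 0.0828
Extrapolate from 52.1 m to 186.0 m: V₃ = 18.0 × (186.0/52.1)^0.0828 = 18.0 × 1.1112 = 20.0008 m/s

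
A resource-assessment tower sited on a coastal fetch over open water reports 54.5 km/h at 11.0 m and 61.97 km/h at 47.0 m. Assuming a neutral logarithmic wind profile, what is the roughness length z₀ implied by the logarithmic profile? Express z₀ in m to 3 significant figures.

Log law: V(z) ∝ ln(z/z₀). With r = V₁/V₂ = 54.5/61.97 = 0.87946,
r · ln(z₂/z₀) = ln(z₁/z₀) ⇒ ln z₀ = (ln z₁ − r·ln z₂)/(1 − r)
ln z₀ = (2.39790 − 0.87946×3.85015) / 0.12054 = -8.1975
z₀ = exp(-8.1975) = 0.0002753 m

z₀ ≈ 0.000275 m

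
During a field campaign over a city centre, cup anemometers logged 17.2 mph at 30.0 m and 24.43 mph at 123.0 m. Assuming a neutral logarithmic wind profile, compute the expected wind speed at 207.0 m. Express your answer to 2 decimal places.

27.10 mph

Log law: V ∝ ln(z/z₀). From the pair, with r = V₁/V₂ = 0.70405,
ln z₀ = (ln z₁ − r·ln z₂)/(1 − r) = (3.4012 − 0.70405×4.8122)/0.29595 = 0.0445 → z₀ = 1.045 m
V₃ = V₁ · ln(z₃/z₀)/ln(z₁/z₀) = 17.2 × 5.2882/3.3567 = 27.0973 mph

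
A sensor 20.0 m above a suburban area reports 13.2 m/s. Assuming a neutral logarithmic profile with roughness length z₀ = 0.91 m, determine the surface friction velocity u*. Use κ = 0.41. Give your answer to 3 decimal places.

Log law: V(z) = (u*/κ) · ln(z/z₀) ⇒ u* = κ · V / ln(z/z₀)
u* = 0.41 × 13.2 / ln(20.0/0.91) = 0.41 × 13.2 / 3.0900
   = 5.4120 / 3.0900 = 1.7514 m/s

u* ≈ 1.751 m/s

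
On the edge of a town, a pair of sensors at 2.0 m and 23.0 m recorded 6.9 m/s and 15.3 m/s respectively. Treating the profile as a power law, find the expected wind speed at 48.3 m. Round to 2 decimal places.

First find α: α = ln(V₂/V₁)/ln(z₂/z₁) = ln(15.3/6.9)/ln(23.0/2.0) = 0.79633/2.44235 = 0.3261
Extrapolate from 23.0 m to 48.3 m: V₃ = 15.3 × (48.3/23.0)^0.3261 = 15.3 × 1.2737 = 19.4873 m/s

19.49 m/s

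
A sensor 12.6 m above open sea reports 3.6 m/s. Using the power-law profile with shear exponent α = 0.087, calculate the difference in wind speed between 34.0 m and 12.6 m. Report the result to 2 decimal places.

0.32 m/s

Power law: V₂ = V₁ · (z₂/z₁)^α = 3.6 × (2.6984)^0.087 = 3.9247 m/s
ΔV = 3.9247 − 3.6 = 0.3247 m/s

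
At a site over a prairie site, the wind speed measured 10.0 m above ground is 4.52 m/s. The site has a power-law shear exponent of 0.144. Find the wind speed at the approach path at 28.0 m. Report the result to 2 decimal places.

5.24 m/s

Power-law profile: V₂ = V₁ · (z₂/z₁)^α
V₂ = 4.52 × (28.0/10.0)^0.144 = 4.52 × (2.8000)^0.144
    = 4.52 × 1.1598 = 5.2424 m/s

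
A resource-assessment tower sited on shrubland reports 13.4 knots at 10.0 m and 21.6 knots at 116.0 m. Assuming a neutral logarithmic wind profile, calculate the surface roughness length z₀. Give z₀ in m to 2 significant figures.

Log law: V(z) ∝ ln(z/z₀). With r = V₁/V₂ = 13.4/21.6 = 0.62037,
r · ln(z₂/z₀) = ln(z₁/z₀) ⇒ ln z₀ = (ln z₁ − r·ln z₂)/(1 − r)
ln z₀ = (2.30259 − 0.62037×4.75359) / 0.37963 = -1.7027
z₀ = exp(-1.7027) = 0.1822 m

z₀ ≈ 0.18 m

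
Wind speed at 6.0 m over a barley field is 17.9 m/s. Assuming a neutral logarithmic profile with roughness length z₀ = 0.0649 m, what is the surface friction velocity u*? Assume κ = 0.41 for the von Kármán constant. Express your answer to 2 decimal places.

Log law: V(z) = (u*/κ) · ln(z/z₀) ⇒ u* = κ · V / ln(z/z₀)
u* = 0.41 × 17.9 / ln(6.0/0.0649) = 0.41 × 17.9 / 4.5267
   = 7.3390 / 4.5267 = 1.6213 m/s

u* ≈ 1.62 m/s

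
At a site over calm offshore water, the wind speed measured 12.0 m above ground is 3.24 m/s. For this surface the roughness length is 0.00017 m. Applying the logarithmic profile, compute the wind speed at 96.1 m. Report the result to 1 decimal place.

3.8 m/s

Log law: V(z) ∝ ln(z/z₀), so V₂/V₁ = ln(z₂/z₀) / ln(z₁/z₀).
ln(96.1/0.00017) = 13.2451, ln(12.0/0.00017) = 11.1646
V₂ = 3.24 × 13.2451/11.1646 = 3.24 × 1.1863 = 3.8438 m/s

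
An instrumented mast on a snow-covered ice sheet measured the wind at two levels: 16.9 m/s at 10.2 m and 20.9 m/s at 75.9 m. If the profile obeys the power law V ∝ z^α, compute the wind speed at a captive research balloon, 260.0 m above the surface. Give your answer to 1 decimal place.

23.8 m/s

First find α: α = ln(V₂/V₁)/ln(z₂/z₁) = ln(20.9/16.9)/ln(75.9/10.2) = 0.21244/2.00703 = 0.1058
Extrapolate from 75.9 m to 260.0 m: V₃ = 20.9 × (260.0/75.9)^0.1058 = 20.9 × 1.1392 = 23.8092 m/s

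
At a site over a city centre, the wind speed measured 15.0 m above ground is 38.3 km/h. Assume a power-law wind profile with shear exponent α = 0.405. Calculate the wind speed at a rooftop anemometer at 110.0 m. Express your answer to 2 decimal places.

Power-law profile: V₂ = V₁ · (z₂/z₁)^α
V₂ = 38.3 × (110.0/15.0)^0.405 = 38.3 × (7.3333)^0.405
    = 38.3 × 2.2410 = 85.8313 km/h

85.83 km/h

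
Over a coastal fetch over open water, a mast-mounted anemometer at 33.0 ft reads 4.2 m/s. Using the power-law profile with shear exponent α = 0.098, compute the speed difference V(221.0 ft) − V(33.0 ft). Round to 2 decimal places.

Power law: V₂ = V₁ · (z₂/z₁)^α = 4.2 × (6.6970)^0.098 = 5.0604 m/s
ΔV = 5.0604 − 4.2 = 0.8604 m/s

0.86 m/s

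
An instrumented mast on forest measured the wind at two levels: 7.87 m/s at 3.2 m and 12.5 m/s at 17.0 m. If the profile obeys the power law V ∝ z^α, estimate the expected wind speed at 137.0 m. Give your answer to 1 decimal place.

22.3 m/s

First find α: α = ln(V₂/V₁)/ln(z₂/z₁) = ln(12.5/7.87)/ln(17.0/3.2) = 0.46267/1.67006 = 0.2770
Extrapolate from 17.0 m to 137.0 m: V₃ = 12.5 × (137.0/17.0)^0.2770 = 12.5 × 1.7827 = 22.2834 m/s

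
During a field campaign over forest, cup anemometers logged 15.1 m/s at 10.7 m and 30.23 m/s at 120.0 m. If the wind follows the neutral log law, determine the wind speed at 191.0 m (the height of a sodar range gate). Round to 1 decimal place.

Log law: V ∝ ln(z/z₀). From the pair, with r = V₁/V₂ = 0.49950,
ln z₀ = (ln z₁ − r·ln z₂)/(1 − r) = (2.3702 − 0.49950×4.7875)/0.50050 = -0.0422 → z₀ = 0.9587 m
V₃ = V₁ · ln(z₃/z₀)/ln(z₁/z₀) = 15.1 × 5.2945/2.4125 = 33.1392 m/s

33.1 m/s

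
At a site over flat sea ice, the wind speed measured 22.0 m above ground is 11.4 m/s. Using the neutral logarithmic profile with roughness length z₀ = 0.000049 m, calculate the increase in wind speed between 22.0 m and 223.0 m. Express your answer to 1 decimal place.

Log law: V₂ = V₁ · ln(z₂/z₀)/ln(z₁/z₀) = 11.4 × 15.3309/13.0147 = 13.4288 m/s
ΔV = 13.4288 − 11.4 = 2.0288 m/s

2.0 m/s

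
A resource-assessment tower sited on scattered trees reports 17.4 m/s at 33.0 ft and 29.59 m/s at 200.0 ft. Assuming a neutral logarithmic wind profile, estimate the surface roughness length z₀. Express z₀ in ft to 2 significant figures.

z₀ ≈ 2.5 ft

Log law: V(z) ∝ ln(z/z₀). With r = V₁/V₂ = 17.4/29.59 = 0.58804,
r · ln(z₂/z₀) = ln(z₁/z₀) ⇒ ln z₀ = (ln z₁ − r·ln z₂)/(1 − r)
ln z₀ = (3.49651 − 0.58804×5.29832) / 0.41196 = 0.9246
z₀ = exp(0.9246) = 2.521 ft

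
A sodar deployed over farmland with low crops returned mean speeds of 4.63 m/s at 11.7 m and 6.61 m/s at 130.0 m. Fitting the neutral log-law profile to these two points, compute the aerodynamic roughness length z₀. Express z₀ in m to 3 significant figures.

z₀ ≈ 0.0420 m

Log law: V(z) ∝ ln(z/z₀). With r = V₁/V₂ = 4.63/6.61 = 0.70045,
r · ln(z₂/z₀) = ln(z₁/z₀) ⇒ ln z₀ = (ln z₁ − r·ln z₂)/(1 − r)
ln z₀ = (2.45959 − 0.70045×4.86753) / 0.29955 = -3.1711
z₀ = exp(-3.1711) = 0.04196 m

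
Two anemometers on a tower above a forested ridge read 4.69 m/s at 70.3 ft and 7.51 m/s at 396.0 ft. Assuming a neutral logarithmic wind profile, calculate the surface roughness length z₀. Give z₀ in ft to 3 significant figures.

z₀ ≈ 3.97 ft

Log law: V(z) ∝ ln(z/z₀). With r = V₁/V₂ = 4.69/7.51 = 0.62450,
r · ln(z₂/z₀) = ln(z₁/z₀) ⇒ ln z₀ = (ln z₁ − r·ln z₂)/(1 − r)
ln z₀ = (4.25277 − 0.62450×5.98141) / 0.37550 = 1.3778
z₀ = exp(1.3778) = 3.966 ft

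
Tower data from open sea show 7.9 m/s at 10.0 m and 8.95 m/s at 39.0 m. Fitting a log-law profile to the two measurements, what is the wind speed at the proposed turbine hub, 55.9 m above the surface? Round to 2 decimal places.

9.23 m/s

Log law: V ∝ ln(z/z₀). From the pair, with r = V₁/V₂ = 0.88268,
ln z₀ = (ln z₁ − r·ln z₂)/(1 − r) = (2.3026 − 0.88268×3.6636)/0.11732 = -7.9371 → z₀ = 0.0003572 m
V₃ = V₁ · ln(z₃/z₀)/ln(z₁/z₀) = 7.9 × 11.9607/10.2397 = 9.2277 m/s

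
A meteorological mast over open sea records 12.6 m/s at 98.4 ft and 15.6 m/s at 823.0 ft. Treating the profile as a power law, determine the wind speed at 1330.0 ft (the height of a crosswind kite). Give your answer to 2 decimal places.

First find α: α = ln(V₂/V₁)/ln(z₂/z₁) = ln(15.6/12.6)/ln(823.0/98.4) = 0.21357/2.12392 = 0.1006
Extrapolate from 823.0 ft to 1330.0 ft: V₃ = 15.6 × (1330.0/823.0)^0.1006 = 15.6 × 1.0494 = 16.3714 m/s

16.37 m/s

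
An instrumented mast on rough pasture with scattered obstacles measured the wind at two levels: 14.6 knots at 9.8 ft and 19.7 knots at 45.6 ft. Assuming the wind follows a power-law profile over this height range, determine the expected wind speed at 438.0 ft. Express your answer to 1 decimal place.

30.6 knots

First find α: α = ln(V₂/V₁)/ln(z₂/z₁) = ln(19.7/14.6)/ln(45.6/9.8) = 0.29960/1.53753 = 0.1949
Extrapolate from 45.6 ft to 438.0 ft: V₃ = 19.7 × (438.0/45.6)^0.1949 = 19.7 × 1.5540 = 30.6136 knots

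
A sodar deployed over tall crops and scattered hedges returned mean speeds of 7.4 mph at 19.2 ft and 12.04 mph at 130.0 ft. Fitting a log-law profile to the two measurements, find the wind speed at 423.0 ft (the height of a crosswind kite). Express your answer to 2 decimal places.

14.90 mph

Log law: V ∝ ln(z/z₀). From the pair, with r = V₁/V₂ = 0.61462,
ln z₀ = (ln z₁ − r·ln z₂)/(1 − r) = (2.9549 − 0.61462×4.8675)/0.38538 = -0.0954 → z₀ = 0.9090 ft
V₃ = V₁ · ln(z₃/z₀)/ln(z₁/z₀) = 7.4 × 6.1428/3.0503 = 14.9023 mph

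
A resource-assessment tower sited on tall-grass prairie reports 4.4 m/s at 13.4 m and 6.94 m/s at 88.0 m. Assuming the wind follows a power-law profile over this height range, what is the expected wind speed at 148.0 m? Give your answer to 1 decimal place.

7.9 m/s

First find α: α = ln(V₂/V₁)/ln(z₂/z₁) = ln(6.94/4.4)/ln(88.0/13.4) = 0.45570/1.88208 = 0.2421
Extrapolate from 88.0 m to 148.0 m: V₃ = 6.94 × (148.0/88.0)^0.2421 = 6.94 × 1.1341 = 7.8709 m/s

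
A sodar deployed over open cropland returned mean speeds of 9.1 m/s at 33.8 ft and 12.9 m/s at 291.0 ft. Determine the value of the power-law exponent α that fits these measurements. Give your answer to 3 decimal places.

α ≈ 0.162

Power law: V₂/V₁ = (z₂/z₁)^α ⇒ α = ln(V₂/V₁) / ln(z₂/z₁)
α = ln(12.9/9.1) / ln(291.0/33.8) = ln(1.4176) / ln(8.6095)
  = 0.34895 / 2.15286 = 0.16209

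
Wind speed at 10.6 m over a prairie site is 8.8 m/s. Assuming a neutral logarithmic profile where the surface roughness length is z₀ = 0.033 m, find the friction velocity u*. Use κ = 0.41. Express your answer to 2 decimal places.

u* ≈ 0.63 m/s

Log law: V(z) = (u*/κ) · ln(z/z₀) ⇒ u* = κ · V / ln(z/z₀)
u* = 0.41 × 8.8 / ln(10.6/0.033) = 0.41 × 8.8 / 5.7721
   = 3.6080 / 5.7721 = 0.6251 m/s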